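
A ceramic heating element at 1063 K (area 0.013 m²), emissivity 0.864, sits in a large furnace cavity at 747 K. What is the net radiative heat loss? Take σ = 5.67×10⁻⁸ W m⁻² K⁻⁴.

Q = εσA(T⁴ − T_s⁴). T⁴ − T_s⁴ = (1063)⁴ − (747)⁴ = 1.28×10^12 − 3.11×10^11 = 9.65×10^11 K⁴.
Q = 0.864 × 5.67×10⁻⁸ × 0.0130 × 9.65×10^11 = 615 W.

Q ≈ 615 W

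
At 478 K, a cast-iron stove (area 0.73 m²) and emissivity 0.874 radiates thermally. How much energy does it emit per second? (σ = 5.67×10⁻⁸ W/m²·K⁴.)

Stefan–Boltzmann: P = εσAT⁴ = 0.874 × 5.67×10⁻⁸ × 0.730 × (478)⁴ = 0.874 × 5.67×10⁻⁸ × 0.730 × 5.22×10^10.
P = 1890 W.

P ≈ 1890 W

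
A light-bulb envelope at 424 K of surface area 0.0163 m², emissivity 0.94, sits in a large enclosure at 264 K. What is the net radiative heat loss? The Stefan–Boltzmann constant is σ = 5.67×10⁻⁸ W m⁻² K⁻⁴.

Q ≈ 23.9 W

Q = εσA(T⁴ − T_s⁴). T⁴ − T_s⁴ = (424)⁴ − (264)⁴ = 3.23×10^10 − 4.86×10^9 = 2.75×10^10 K⁴.
Q = 0.94 × 5.67×10⁻⁸ × 0.0163 × 2.75×10^10 = 23.9 W.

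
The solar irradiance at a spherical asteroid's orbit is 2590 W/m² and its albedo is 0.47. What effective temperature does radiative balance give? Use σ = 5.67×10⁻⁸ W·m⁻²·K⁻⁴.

T ≈ 279 K

Power absorbed = (1−a)S·πR²; power emitted = 4πR²σT⁴. Equating and cancelling πR²:
T = ((1−a)S / 4σ)^(1/4) = (1370 / (4 × 5.67×10⁻⁸))^(1/4) = (6.05×10^9)^(1/4).
T = 279 K.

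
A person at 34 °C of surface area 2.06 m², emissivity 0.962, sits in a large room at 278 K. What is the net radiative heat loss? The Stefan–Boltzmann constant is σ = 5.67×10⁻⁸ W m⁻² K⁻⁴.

Q ≈ 327 W

Convert: 34 °C = 307 K.
Q = εσA(T⁴ − T_s⁴). T⁴ − T_s⁴ = (307)⁴ − (278)⁴ = 8.88×10^9 − 5.97×10^9 = 2.91×10^9 K⁴.
Q = 0.962 × 5.67×10⁻⁸ × 2.06 × 2.91×10^9 = 327 W.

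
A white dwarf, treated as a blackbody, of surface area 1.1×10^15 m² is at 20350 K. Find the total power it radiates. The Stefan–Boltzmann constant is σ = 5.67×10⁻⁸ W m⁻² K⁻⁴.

P ≈ 1.07×10^25 W

P = σAT⁴ = 5.67×10⁻⁸ × 1.10×10^15 × (20350)⁴ = 5.67×10⁻⁸ × 1.10×10^15 × 1.71×10^17.
P = 1.07×10^25 W.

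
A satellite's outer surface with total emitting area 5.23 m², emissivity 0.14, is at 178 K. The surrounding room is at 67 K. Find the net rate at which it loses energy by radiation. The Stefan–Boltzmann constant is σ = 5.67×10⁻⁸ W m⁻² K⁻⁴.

Q ≈ 40.8 W

Q = εσA(T⁴ − T_s⁴). T⁴ − T_s⁴ = (178)⁴ − (67)⁴ = 1.00×10^9 − 2.02×10^7 = 9.84×10^8 K⁴.
Q = 0.14 × 5.67×10⁻⁸ × 5.23 × 9.84×10^8 = 40.8 W.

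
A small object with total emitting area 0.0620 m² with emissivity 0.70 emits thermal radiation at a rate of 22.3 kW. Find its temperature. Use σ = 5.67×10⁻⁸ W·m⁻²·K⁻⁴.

From P = εσAT⁴, T = (P / εσA)^(1/4) = (22300 / (0.70 × 5.67×10⁻⁸ × 0.0620))^(1/4).
T = (9.06×10^12)^(1/4) = 1740 K.

T ≈ 1740 K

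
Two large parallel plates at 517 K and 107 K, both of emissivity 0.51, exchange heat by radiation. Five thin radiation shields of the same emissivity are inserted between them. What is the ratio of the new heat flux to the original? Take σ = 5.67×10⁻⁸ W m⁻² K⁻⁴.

ratio ≈ 0.167

With N identical shields there are N+1 = 6 gaps in series, each with the same radiative resistance, so the flux falls to 1/(N+1) of its unshielded value.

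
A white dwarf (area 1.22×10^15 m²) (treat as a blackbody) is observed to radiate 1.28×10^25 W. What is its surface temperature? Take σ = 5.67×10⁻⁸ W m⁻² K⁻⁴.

From P = σAT⁴, T = (P / σA)^(1/4) = (1.28×10^25 / (5.67×10⁻⁸ × 1.22×10^15))^(1/4).
T = (1.85×10^17)^(1/4) = 20700 K.

T ≈ 20700 K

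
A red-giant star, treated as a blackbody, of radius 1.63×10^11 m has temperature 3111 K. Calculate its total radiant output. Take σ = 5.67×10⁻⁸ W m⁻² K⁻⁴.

A = 4πr² = 4π × (1.63×10^11)² = 3.34×10^23 m².
P = σAT⁴ = 5.67×10⁻⁸ × 3.34×10^23 × (3111)⁴ = 5.67×10⁻⁸ × 3.34×10^23 × 9.37×10^13.
P = 1.77×10^30 W.

P ≈ 1.77×10^30 W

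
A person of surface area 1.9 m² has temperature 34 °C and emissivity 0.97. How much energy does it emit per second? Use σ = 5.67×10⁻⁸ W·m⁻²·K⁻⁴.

34 °C = 307 K.
P = εσAT⁴ = 0.97 × 5.67×10⁻⁸ × 1.90 × (307)⁴ = 0.97 × 5.67×10⁻⁸ × 1.90 × 8.88×10^9.
P = 928 W.

P ≈ 928 W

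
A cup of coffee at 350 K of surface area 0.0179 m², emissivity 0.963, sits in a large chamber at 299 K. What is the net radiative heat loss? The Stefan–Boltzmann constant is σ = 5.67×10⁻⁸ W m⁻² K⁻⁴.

Q ≈ 6.86 W

Q = εσA(T⁴ − T_s⁴). T⁴ − T_s⁴ = (350)⁴ − (299)⁴ = 1.50×10^10 − 7.99×10^9 = 7.01×10^9 K⁴.
Q = 0.963 × 5.67×10⁻⁸ × 0.0179 × 7.01×10^9 = 6.86 W.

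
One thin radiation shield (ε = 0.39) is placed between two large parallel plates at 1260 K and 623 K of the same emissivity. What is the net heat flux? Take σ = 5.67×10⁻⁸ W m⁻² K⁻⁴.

Each of the 2 gaps contributes resistance (2/ε − 1) = 2/0.39 − 1 = 4.128; total = 8.256.
q = σ(T₁⁴ − T₂⁴) / 8.256 = 5.67×10⁻⁸ × 2.37×10^12 / 8.256 = 16300 W/m².

q ≈ 16300 W/m²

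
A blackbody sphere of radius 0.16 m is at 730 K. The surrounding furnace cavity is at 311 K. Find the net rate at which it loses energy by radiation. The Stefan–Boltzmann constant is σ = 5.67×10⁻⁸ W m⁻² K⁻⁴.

Q ≈ 5010 W

A = 4πr² = 4π × (0.16)² = 0.322 m².
Q = σA(T⁴ − T_s⁴). T⁴ − T_s⁴ = (730)⁴ − (311)⁴ = 2.84×10^11 − 9.35×10^9 = 2.75×10^11 K⁴.
Q = 5.67×10⁻⁸ × 0.322 × 2.75×10^11 = 5010 W.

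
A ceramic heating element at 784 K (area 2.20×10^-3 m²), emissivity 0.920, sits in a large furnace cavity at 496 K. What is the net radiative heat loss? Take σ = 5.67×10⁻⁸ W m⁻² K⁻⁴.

Q = εσA(T⁴ − T_s⁴). T⁴ − T_s⁴ = (784)⁴ − (496)⁴ = 3.78×10^11 − 6.05×10^10 = 3.17×10^11 K⁴.
Q = 0.920 × 5.67×10⁻⁸ × 2.20×10^-3 × 3.17×10^11 = 36.4 W.

Q ≈ 36.4 W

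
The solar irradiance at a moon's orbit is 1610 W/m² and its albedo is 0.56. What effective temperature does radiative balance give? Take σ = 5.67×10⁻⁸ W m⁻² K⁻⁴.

Power absorbed = (1−a)S·πR²; power emitted = 4πR²σT⁴. Equating and cancelling πR²:
T = ((1−a)S / 4σ)^(1/4) = (708 / (4 × 5.67×10⁻⁸))^(1/4) = (3.12×10^9)^(1/4).
T = 236 K.

T ≈ 236 K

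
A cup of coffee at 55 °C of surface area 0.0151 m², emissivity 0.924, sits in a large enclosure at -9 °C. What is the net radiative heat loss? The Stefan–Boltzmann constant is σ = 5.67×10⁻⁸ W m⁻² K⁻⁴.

Q ≈ 5.31 W

Convert: 55 °C = 328 K; -9 °C = 264 K.
Q = εσA(T⁴ − T_s⁴). T⁴ − T_s⁴ = (328)⁴ − (264)⁴ = 1.16×10^10 − 4.86×10^9 = 6.72×10^9 K⁴.
Q = 0.924 × 5.67×10⁻⁸ × 0.0151 × 6.72×10^9 = 5.31 W.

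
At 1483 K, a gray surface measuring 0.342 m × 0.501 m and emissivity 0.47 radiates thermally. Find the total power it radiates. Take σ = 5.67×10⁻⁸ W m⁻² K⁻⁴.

A = 0.342 × 0.501 = 0.171 m².
Stefan–Boltzmann: P = εσAT⁴ = 0.47 × 5.67×10⁻⁸ × 0.171 × (1483)⁴ = 0.47 × 5.67×10⁻⁸ × 0.171 × 4.84×10^12.
P = 22100 W.

P ≈ 22100 W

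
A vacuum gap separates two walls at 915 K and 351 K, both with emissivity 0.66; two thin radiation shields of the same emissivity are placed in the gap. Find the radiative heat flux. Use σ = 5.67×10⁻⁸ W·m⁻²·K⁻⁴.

Each of the 3 gaps contributes resistance (2/ε − 1) = 2/0.66 − 1 = 2.030; total = 6.091.
q = σ(T₁⁴ − T₂⁴) / 6.091 = 5.67×10⁻⁸ × 6.86×10^11 / 6.091 = 6380 W/m².

q ≈ 6380 W/m²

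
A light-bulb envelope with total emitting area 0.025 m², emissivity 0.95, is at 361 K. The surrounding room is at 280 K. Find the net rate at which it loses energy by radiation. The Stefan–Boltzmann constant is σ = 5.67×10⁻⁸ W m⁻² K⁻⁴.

Q = εσA(T⁴ − T_s⁴). T⁴ − T_s⁴ = (361)⁴ − (280)⁴ = 1.70×10^10 − 6.15×10^9 = 1.08×10^10 K⁴.
Q = 0.95 × 5.67×10⁻⁸ × 0.0250 × 1.08×10^10 = 14.6 W.

Q ≈ 14.6 W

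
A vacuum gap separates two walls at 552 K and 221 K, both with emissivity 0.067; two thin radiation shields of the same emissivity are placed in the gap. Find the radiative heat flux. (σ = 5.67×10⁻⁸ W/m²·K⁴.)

Each of the 3 gaps contributes resistance (2/ε − 1) = 2/0.067 − 1 = 28.85; total = 86.55.
q = σ(T₁⁴ − T₂⁴) / 86.55 = 5.67×10⁻⁸ × 9.05×10^10 / 86.55 = 59.3 W/m².

q ≈ 59.3 W/m²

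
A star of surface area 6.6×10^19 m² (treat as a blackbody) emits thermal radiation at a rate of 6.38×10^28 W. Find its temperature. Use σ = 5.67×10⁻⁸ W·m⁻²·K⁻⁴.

From P = σAT⁴, T = (P / σA)^(1/4) = (6.38×10^28 / (5.67×10⁻⁸ × 6.60×10^19))^(1/4).
T = (1.70×10^16)^(1/4) = 11400 K.

T ≈ 11400 K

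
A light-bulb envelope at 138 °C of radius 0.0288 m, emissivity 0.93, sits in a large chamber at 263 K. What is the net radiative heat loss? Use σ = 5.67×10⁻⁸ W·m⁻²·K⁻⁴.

Q ≈ 13.1 W

A = 4πr² = 4π × (0.0288)² = 0.0104 m².
Convert: 138 °C = 411 K.
Q = εσA(T⁴ − T_s⁴). T⁴ − T_s⁴ = (411)⁴ − (263)⁴ = 2.85×10^10 − 4.78×10^9 = 2.37×10^10 K⁴.
Q = 0.93 × 5.67×10⁻⁸ × 0.0104 × 2.37×10^10 = 13.1 W.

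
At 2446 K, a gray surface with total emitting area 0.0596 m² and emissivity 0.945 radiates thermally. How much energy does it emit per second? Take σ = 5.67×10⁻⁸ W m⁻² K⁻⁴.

P ≈ 1.14×10^5 W

P = εσAT⁴ = 0.945 × 5.67×10⁻⁸ × 0.0596 × (2446)⁴ = 0.945 × 5.67×10⁻⁸ × 0.0596 × 3.58×10^13.
P = 1.14×10^5 W.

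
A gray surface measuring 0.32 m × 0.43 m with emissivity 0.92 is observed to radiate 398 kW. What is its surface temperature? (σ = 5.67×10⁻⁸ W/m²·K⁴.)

A = 0.32 × 0.43 = 0.138 m².
From P = εσAT⁴, T = (P / εσA)^(1/4) = (3.98×10^5 / (0.92 × 5.67×10⁻⁸ × 0.138))^(1/4).
T = (5.54×10^13)^(1/4) = 2730 K.

T ≈ 2730 K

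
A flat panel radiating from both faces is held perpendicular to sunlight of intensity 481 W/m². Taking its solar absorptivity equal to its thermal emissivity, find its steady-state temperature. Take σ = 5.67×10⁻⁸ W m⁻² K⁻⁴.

Absorbed flux αS = emitted flux 2εσT⁴ per unit area; with α = ε this gives T = (S/2σ)^(1/4).
T = (481 / (2 × 5.67×10⁻⁸))^(1/4) = (4.24×10^9)^(1/4).
T = 255 K.

T ≈ 255 K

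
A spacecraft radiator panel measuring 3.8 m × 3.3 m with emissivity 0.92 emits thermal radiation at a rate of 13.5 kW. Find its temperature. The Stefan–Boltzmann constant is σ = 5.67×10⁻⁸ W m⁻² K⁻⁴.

T ≈ 379 K

A = 3.8 × 3.3 = 12.5 m².
From P = εσAT⁴, T = (P / εσA)^(1/4) = (13500 / (0.92 × 5.67×10⁻⁸ × 12.5))^(1/4).
T = (2.06×10^10)^(1/4) = 379 K.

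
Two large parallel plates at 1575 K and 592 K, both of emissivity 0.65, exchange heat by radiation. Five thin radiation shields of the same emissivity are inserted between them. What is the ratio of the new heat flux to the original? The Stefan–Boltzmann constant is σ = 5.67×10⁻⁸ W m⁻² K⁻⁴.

ratio ≈ 0.167

With N identical shields there are N+1 = 6 gaps in series, each with the same radiative resistance, so the flux falls to 1/(N+1) of its unshielded value.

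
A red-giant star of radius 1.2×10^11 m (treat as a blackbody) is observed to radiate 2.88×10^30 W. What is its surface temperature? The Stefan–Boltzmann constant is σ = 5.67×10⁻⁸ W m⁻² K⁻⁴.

T ≈ 4090 K

A = 4πr² = 4π × (1.2×10^11)² = 1.81×10^23 m².
From P = σAT⁴, T = (P / σA)^(1/4) = (2.88×10^30 / (5.67×10⁻⁸ × 1.81×10^23))^(1/4).
T = (2.81×10^14)^(1/4) = 4090 K.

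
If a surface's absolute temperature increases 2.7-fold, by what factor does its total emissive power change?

P ∝ T⁴, so the power scales as (2.7)⁴ = 53.1.

factor ≈ 53.1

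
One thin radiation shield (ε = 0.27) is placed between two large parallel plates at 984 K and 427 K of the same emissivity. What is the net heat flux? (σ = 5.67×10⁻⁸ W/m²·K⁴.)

Each of the 2 gaps contributes resistance (2/ε − 1) = 2/0.27 − 1 = 6.407; total = 12.81.
q = σ(T₁⁴ − T₂⁴) / 12.81 = 5.67×10⁻⁸ × 9.04×10^11 / 12.81 = 4000 W/m².

q ≈ 4000 W/m²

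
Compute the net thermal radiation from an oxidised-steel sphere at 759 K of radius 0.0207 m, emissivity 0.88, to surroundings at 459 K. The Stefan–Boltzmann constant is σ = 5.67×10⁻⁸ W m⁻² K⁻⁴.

Q ≈ 77.2 W

A = 4πr² = 4π × (0.0207)² = 5.38×10^-3 m².
Q = εσA(T⁴ − T_s⁴). T⁴ − T_s⁴ = (759)⁴ − (459)⁴ = 3.32×10^11 − 4.44×10^10 = 2.87×10^11 K⁴.
Q = 0.88 × 5.67×10⁻⁸ × 5.38×10^-3 × 2.87×10^11 = 77.2 W.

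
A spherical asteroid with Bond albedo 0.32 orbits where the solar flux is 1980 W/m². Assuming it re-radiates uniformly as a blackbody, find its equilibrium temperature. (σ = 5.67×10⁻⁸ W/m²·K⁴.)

T ≈ 278 K

Power absorbed = (1−a)S·πR²; power emitted = 4πR²σT⁴. Equating and cancelling πR²:
T = ((1−a)S / 4σ)^(1/4) = (1350 / (4 × 5.67×10⁻⁸))^(1/4) = (5.94×10^9)^(1/4).
T = 278 K.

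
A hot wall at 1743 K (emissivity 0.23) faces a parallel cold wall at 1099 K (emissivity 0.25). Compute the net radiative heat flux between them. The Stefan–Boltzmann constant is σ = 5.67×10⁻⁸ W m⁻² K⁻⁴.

For two large parallel gray plates, q = σ(T₁⁴ − T₂⁴) / (1/ε₁ + 1/ε₂ − 1).
1/ε₁ + 1/ε₂ − 1 = 1/0.23 + 1/0.25 − 1 = 7.348.
T₁⁴ − T₂⁴ = 9.23×10^12 − 1.46×10^12 = 7.77×10^12 K⁴.
q = 5.67×10⁻⁸ × 7.77×10^12 / 7.348 = 60000 W/m².

q ≈ 60000 W/m²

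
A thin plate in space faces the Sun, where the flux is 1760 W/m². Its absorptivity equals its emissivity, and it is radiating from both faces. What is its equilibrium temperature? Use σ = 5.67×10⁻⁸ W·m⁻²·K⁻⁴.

T ≈ 353 K

Absorbed flux αS = emitted flux 2εσT⁴ per unit area; with α = ε this gives T = (S/2σ)^(1/4).
T = (1760 / (2 × 5.67×10⁻⁸))^(1/4) = (1.55×10^10)^(1/4).
T = 353 K.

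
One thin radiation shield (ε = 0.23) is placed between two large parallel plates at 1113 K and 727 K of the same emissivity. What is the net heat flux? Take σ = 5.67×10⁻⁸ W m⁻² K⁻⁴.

q ≈ 4620 W/m²

Each of the 2 gaps contributes resistance (2/ε − 1) = 2/0.23 − 1 = 7.696; total = 15.39.
q = σ(T₁⁴ − T₂⁴) / 15.39 = 5.67×10⁻⁸ × 1.26×10^12 / 15.39 = 4620 W/m².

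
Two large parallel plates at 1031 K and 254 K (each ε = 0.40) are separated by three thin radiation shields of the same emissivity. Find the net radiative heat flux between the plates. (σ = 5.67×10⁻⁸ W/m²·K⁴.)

q ≈ 3990 W/m²

Each of the 4 gaps contributes resistance (2/ε − 1) = 2/0.40 − 1 = 4.000; total = 16.00.
q = σ(T₁⁴ − T₂⁴) / 16.00 = 5.67×10⁻⁸ × 1.13×10^12 / 16.00 = 3990 W/m².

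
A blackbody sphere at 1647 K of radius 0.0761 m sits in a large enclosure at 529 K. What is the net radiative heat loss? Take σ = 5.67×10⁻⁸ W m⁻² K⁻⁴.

A = 4πr² = 4π × (0.0761)² = 0.0728 m².
Q = σA(T⁴ − T_s⁴). T⁴ − T_s⁴ = (1647)⁴ − (529)⁴ = 7.36×10^12 − 7.83×10^10 = 7.28×10^12 K⁴.
Q = 5.67×10⁻⁸ × 0.0728 × 7.28×10^12 = 30000 W.

Q ≈ 30000 W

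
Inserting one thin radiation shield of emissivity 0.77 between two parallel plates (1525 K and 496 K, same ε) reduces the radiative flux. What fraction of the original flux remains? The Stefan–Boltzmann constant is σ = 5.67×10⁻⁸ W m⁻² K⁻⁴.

ratio ≈ 0.500

With N identical shields there are N+1 = 2 gaps in series, each with the same radiative resistance, so the flux falls to 1/(N+1) of its unshielded value.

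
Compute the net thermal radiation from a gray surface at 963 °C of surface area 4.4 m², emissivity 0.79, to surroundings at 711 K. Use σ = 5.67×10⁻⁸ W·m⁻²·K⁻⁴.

Convert: 963 °C = 1236 K.
Q = εσA(T⁴ − T_s⁴). T⁴ − T_s⁴ = (1236)⁴ − (711)⁴ = 2.33×10^12 − 2.56×10^11 = 2.08×10^12 K⁴.
Q = 0.79 × 5.67×10⁻⁸ × 4.40 × 2.08×10^12 = 4.10×10^5 W.

Q ≈ 4.10×10^5 W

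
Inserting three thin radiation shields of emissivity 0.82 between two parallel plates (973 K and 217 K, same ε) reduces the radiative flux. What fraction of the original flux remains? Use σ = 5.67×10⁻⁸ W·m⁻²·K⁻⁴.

With N identical shields there are N+1 = 4 gaps in series, each with the same radiative resistance, so the flux falls to 1/(N+1) of its unshielded value.

ratio ≈ 0.250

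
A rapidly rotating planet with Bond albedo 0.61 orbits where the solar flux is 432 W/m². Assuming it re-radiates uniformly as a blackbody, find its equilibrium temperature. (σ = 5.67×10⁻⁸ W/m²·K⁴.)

Power absorbed = (1−a)S·πR²; power emitted = 4πR²σT⁴. Equating and cancelling πR²:
T = ((1−a)S / 4σ)^(1/4) = (168 / (4 × 5.67×10⁻⁸))^(1/4) = (7.43×10^8)^(1/4).
T = 165 K.

T ≈ 165 K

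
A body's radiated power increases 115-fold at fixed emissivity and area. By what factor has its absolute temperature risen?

factor ≈ 3.27

P ∝ T⁴ ⇒ T ∝ P^(1/4), so T scales by (115)^(1/4) = 3.27.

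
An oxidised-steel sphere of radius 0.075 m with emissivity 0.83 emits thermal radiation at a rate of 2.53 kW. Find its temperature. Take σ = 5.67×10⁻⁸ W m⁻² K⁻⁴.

A = 4πr² = 4π × (0.075)² = 0.0707 m².
From P = εσAT⁴, T = (P / εσA)^(1/4) = (2530 / (0.83 × 5.67×10⁻⁸ × 0.0707))^(1/4).
T = (7.61×10^11)^(1/4) = 934 K.

T ≈ 934 K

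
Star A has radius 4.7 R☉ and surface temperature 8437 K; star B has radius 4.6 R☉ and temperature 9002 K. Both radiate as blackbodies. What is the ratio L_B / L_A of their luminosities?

L = 4πR²σT⁴ ∝ R²T⁴, so L_B/L_A = (4.6/4.7)² × (9002/8437)⁴ = 0.958 × 1.30 = 1.24.

L_B/L_A ≈ 1.24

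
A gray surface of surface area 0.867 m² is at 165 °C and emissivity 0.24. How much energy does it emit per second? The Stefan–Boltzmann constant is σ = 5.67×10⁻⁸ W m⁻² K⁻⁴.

P ≈ 434 W

165 °C = 438 K.
P = εσAT⁴ = 0.24 × 5.67×10⁻⁸ × 0.867 × (438)⁴ = 0.24 × 5.67×10⁻⁸ × 0.867 × 3.68×10^10.
P = 434 W.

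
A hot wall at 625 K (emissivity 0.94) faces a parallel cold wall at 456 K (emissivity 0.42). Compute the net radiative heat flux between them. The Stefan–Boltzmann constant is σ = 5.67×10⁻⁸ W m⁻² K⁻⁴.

q ≈ 2540 W/m²

For two large parallel gray plates, q = σ(T₁⁴ − T₂⁴) / (1/ε₁ + 1/ε₂ − 1).
1/ε₁ + 1/ε₂ − 1 = 1/0.94 + 1/0.42 − 1 = 2.445.
T₁⁴ − T₂⁴ = 1.53×10^11 − 4.32×10^10 = 1.09×10^11 K⁴.
q = 5.67×10⁻⁸ × 1.09×10^11 / 2.445 = 2540 W/m².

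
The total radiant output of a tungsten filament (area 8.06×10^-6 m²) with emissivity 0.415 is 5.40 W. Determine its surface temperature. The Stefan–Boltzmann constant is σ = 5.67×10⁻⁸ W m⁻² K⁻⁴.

T ≈ 2310 K

From P = εσAT⁴, T = (P / εσA)^(1/4) = (5.40 / (0.415 × 5.67×10⁻⁸ × 8.06×10^-6))^(1/4).
T = (2.85×10^13)^(1/4) = 2310 K.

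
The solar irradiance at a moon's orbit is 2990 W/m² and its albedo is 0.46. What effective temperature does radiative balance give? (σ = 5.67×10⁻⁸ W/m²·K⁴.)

Power absorbed = (1−a)S·πR²; power emitted = 4πR²σT⁴. Equating and cancelling πR²:
T = ((1−a)S / 4σ)^(1/4) = (1610 / (4 × 5.67×10⁻⁸))^(1/4) = (7.12×10^9)^(1/4).
T = 290 K.

T ≈ 290 K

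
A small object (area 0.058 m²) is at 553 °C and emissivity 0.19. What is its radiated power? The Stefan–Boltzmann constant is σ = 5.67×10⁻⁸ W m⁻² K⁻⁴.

553 °C = 826 K.
P = εσAT⁴ = 0.19 × 5.67×10⁻⁸ × 0.0580 × (826)⁴ = 0.19 × 5.67×10⁻⁸ × 0.0580 × 4.66×10^11.
P = 291 W.

P ≈ 291 W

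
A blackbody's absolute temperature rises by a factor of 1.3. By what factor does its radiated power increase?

factor ≈ 2.86

P ∝ T⁴, so the power scales as (1.3)⁴ = 2.86.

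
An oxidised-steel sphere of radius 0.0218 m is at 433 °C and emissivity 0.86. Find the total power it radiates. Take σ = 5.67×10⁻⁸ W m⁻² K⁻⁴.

P ≈ 72.3 W

A = 4πr² = 4π × (0.0218)² = 5.97×10^-3 m².
433 °C = 706 K.
Stefan–Boltzmann: P = εσAT⁴ = 0.86 × 5.67×10⁻⁸ × 5.97×10^-3 × (706)⁴ = 0.86 × 5.67×10⁻⁸ × 5.97×10^-3 × 2.48×10^11.
P = 72.3 W.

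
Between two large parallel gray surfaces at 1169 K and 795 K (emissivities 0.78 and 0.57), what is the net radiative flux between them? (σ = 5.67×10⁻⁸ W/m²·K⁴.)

q ≈ 40900 W/m²

For two large parallel gray plates, q = σ(T₁⁴ − T₂⁴) / (1/ε₁ + 1/ε₂ − 1).
1/ε₁ + 1/ε₂ − 1 = 1/0.78 + 1/0.57 − 1 = 2.036.
T₁⁴ − T₂⁴ = 1.87×10^12 − 3.99×10^11 = 1.47×10^12 K⁴.
q = 5.67×10⁻⁸ × 1.47×10^12 / 2.036 = 40900 W/m².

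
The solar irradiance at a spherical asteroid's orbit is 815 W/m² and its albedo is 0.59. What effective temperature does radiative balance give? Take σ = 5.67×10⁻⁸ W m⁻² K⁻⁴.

Power absorbed = (1−a)S·πR²; power emitted = 4πR²σT⁴. Equating and cancelling πR²:
T = ((1−a)S / 4σ)^(1/4) = (334 / (4 × 5.67×10⁻⁸))^(1/4) = (1.47×10^9)^(1/4).
T = 196 K.

T ≈ 196 K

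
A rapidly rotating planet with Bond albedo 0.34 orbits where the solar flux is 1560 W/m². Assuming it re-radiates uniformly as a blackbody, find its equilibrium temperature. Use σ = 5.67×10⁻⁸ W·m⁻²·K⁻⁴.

Power absorbed = (1−a)S·πR²; power emitted = 4πR²σT⁴. Equating and cancelling πR²:
T = ((1−a)S / 4σ)^(1/4) = (1030 / (4 × 5.67×10⁻⁸))^(1/4) = (4.54×10^9)^(1/4).
T = 260 K.

T ≈ 260 K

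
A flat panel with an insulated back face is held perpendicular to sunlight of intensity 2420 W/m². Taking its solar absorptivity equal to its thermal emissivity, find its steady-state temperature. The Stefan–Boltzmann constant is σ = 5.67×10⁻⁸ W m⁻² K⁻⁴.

Absorbed flux αS = emitted flux εσT⁴ (one radiating face); with α = ε, T = (S/σ)^(1/4).
T = (2420 / 5.67×10⁻⁸)^(1/4) = (4.27×10^10)^(1/4).
T = 455 K.

T ≈ 455 K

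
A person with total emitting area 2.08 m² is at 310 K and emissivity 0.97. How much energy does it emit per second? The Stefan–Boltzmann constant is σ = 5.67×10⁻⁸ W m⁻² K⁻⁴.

P = εσAT⁴ = 0.97 × 5.67×10⁻⁸ × 2.08 × (310)⁴ = 0.97 × 5.67×10⁻⁸ × 2.08 × 9.24×10^9.
P = 1060 W.

P ≈ 1060 W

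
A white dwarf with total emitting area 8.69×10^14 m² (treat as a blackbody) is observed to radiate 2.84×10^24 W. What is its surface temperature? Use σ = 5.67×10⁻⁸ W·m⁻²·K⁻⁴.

From P = σAT⁴, T = (P / σA)^(1/4) = (2.84×10^24 / (5.67×10⁻⁸ × 8.69×10^14))^(1/4).
T = (5.76×10^16)^(1/4) = 15500 K.

T ≈ 15500 K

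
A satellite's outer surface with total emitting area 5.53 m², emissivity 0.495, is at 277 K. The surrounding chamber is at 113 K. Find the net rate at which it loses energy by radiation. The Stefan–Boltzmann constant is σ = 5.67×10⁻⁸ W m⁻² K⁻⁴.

Q ≈ 888 W

Q = εσA(T⁴ − T_s⁴). T⁴ − T_s⁴ = (277)⁴ − (113)⁴ = 5.89×10^9 − 1.63×10^8 = 5.72×10^9 K⁴.
Q = 0.495 × 5.67×10⁻⁸ × 5.53 × 5.72×10^9 = 888 W.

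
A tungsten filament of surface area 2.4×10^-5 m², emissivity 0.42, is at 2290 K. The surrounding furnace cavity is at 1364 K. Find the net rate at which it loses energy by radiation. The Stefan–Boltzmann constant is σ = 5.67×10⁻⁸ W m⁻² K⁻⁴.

Q ≈ 13.7 W

Q = εσA(T⁴ − T_s⁴). T⁴ − T_s⁴ = (2290)⁴ − (1364)⁴ = 2.75×10^13 − 3.46×10^12 = 2.40×10^13 K⁴.
Q = 0.42 × 5.67×10⁻⁸ × 2.40×10^-5 × 2.40×10^13 = 13.7 W.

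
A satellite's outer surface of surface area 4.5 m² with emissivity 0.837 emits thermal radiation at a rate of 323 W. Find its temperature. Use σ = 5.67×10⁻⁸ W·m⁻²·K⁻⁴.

From P = εσAT⁴, T = (P / εσA)^(1/4) = (323 / (0.837 × 5.67×10⁻⁸ × 4.50))^(1/4).
T = (1.51×10^9)^(1/4) = 197 K.

T ≈ 197 K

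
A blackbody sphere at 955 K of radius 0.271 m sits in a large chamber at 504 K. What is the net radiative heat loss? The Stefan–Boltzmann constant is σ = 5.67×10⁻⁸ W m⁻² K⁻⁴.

Q ≈ 40100 W

A = 4πr² = 4π × (0.271)² = 0.923 m².
Q = σA(T⁴ − T_s⁴). T⁴ − T_s⁴ = (955)⁴ − (504)⁴ = 8.32×10^11 − 6.45×10^10 = 7.67×10^11 K⁴.
Q = 5.67×10⁻⁸ × 0.923 × 7.67×10^11 = 40100 W.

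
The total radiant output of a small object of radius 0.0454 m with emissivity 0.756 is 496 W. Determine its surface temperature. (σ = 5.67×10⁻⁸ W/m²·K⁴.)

T ≈ 818 K

A = 4πr² = 4π × (0.0454)² = 0.0259 m².
From P = εσAT⁴, T = (P / εσA)^(1/4) = (496 / (0.756 × 5.67×10⁻⁸ × 0.0259))^(1/4).
T = (4.47×10^11)^(1/4) = 818 K.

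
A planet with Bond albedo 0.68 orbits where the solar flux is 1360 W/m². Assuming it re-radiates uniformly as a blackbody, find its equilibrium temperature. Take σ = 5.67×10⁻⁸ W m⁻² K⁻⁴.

Power absorbed = (1−a)S·πR²; power emitted = 4πR²σT⁴. Equating and cancelling πR²:
T = ((1−a)S / 4σ)^(1/4) = (435 / (4 × 5.67×10⁻⁸))^(1/4) = (1.92×10^9)^(1/4).
T = 209 K.

T ≈ 209 K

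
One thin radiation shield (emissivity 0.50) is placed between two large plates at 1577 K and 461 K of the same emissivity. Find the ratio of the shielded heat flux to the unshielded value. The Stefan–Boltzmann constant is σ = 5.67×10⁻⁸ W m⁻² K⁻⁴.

With N identical shields there are N+1 = 2 gaps in series, each with the same radiative resistance, so the flux falls to 1/(N+1) of its unshielded value.

ratio ≈ 0.500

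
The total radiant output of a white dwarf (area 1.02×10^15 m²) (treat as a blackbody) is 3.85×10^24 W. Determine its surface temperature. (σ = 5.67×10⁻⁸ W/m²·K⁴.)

From P = σAT⁴, T = (P / σA)^(1/4) = (3.85×10^24 / (5.67×10⁻⁸ × 1.02×10^15))^(1/4).
T = (6.66×10^16)^(1/4) = 16100 K.

T ≈ 16100 K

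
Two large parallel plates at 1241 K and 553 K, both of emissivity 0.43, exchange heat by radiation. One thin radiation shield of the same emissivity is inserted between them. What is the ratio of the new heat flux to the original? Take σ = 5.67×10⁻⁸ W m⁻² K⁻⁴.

With N identical shields there are N+1 = 2 gaps in series, each with the same radiative resistance, so the flux falls to 1/(N+1) of its unshielded value.

ratio ≈ 0.500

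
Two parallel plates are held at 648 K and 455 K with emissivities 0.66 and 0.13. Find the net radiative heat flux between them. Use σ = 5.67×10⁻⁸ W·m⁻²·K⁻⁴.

For two large parallel gray plates, q = σ(T₁⁴ − T₂⁴) / (1/ε₁ + 1/ε₂ − 1).
1/ε₁ + 1/ε₂ − 1 = 1/0.66 + 1/0.13 − 1 = 8.207.
T₁⁴ − T₂⁴ = 1.76×10^11 − 4.29×10^10 = 1.33×10^11 K⁴.
q = 5.67×10⁻⁸ × 1.33×10^11 / 8.207 = 922 W/m².

q ≈ 922 W/m²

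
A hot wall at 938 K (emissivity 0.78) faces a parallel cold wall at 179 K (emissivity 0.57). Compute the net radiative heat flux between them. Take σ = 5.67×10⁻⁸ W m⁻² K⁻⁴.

For two large parallel gray plates, q = σ(T₁⁴ − T₂⁴) / (1/ε₁ + 1/ε₂ − 1).
1/ε₁ + 1/ε₂ − 1 = 1/0.78 + 1/0.57 − 1 = 2.036.
T₁⁴ − T₂⁴ = 7.74×10^11 − 1.03×10^9 = 7.73×10^11 K⁴.
q = 5.67×10⁻⁸ × 7.73×10^11 / 2.036 = 21500 W/m².

q ≈ 21500 W/m²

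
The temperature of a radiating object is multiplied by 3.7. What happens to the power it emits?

P ∝ T⁴, so the power scales as (3.7)⁴ = 187.

factor ≈ 187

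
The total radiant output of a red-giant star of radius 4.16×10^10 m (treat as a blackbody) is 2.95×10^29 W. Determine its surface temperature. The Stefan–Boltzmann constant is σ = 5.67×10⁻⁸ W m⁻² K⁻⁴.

A = 4πr² = 4π × (4.16×10^10)² = 2.17×10^22 m².
From P = σAT⁴, T = (P / σA)^(1/4) = (2.95×10^29 / (5.67×10⁻⁸ × 2.17×10^22))^(1/4).
T = (2.39×10^14)^(1/4) = 3930 K.

T ≈ 3930 K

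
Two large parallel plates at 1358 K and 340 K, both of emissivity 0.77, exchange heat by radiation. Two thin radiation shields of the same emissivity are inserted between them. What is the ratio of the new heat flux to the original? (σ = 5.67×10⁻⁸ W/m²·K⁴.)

With N identical shields there are N+1 = 3 gaps in series, each with the same radiative resistance, so the flux falls to 1/(N+1) of its unshielded value.

ratio ≈ 0.333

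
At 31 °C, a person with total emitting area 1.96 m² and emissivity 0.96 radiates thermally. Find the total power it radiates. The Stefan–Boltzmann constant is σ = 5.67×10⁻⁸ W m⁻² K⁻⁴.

P ≈ 911 W

31 °C = 304 K.
P = εσAT⁴ = 0.96 × 5.67×10⁻⁸ × 1.96 × (304)⁴ = 0.96 × 5.67×10⁻⁸ × 1.96 × 8.54×10^9.
P = 911 W.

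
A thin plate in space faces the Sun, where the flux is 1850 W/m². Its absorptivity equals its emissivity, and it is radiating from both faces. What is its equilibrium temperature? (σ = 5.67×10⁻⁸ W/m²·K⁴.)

T ≈ 357 K

Absorbed flux αS = emitted flux 2εσT⁴ per unit area; with α = ε this gives T = (S/2σ)^(1/4).
T = (1850 / (2 × 5.67×10⁻⁸))^(1/4) = (1.63×10^10)^(1/4).
T = 357 K.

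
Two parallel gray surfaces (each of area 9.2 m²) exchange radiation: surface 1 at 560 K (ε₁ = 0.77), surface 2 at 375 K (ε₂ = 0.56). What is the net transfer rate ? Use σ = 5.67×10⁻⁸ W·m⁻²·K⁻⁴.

For two large parallel gray plates, q = σ(T₁⁴ − T₂⁴) / (1/ε₁ + 1/ε₂ − 1).
1/ε₁ + 1/ε₂ − 1 = 1/0.77 + 1/0.56 − 1 = 2.084.
T₁⁴ − T₂⁴ = 9.83×10^10 − 1.98×10^10 = 7.86×10^10 K⁴.
q = 5.67×10⁻⁸ × 7.86×10^10 / 2.084 = 2140 W/m².
Q = q·A = 2140 × 9.2 = 19700 W.

Q ≈ 19700 W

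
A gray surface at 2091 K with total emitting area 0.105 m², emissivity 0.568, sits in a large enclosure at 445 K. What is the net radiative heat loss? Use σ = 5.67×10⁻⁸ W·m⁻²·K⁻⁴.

Q = εσA(T⁴ − T_s⁴). T⁴ − T_s⁴ = (2091)⁴ − (445)⁴ = 1.91×10^13 − 3.92×10^10 = 1.91×10^13 K⁴.
Q = 0.568 × 5.67×10⁻⁸ × 0.105 × 1.91×10^13 = 64500 W.

Q ≈ 64500 W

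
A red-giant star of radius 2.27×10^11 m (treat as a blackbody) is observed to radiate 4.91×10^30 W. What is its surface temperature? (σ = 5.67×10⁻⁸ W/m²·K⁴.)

A = 4πr² = 4π × (2.27×10^11)² = 6.48×10^23 m².
From P = σAT⁴, T = (P / σA)^(1/4) = (4.91×10^30 / (5.67×10⁻⁸ × 6.48×10^23))^(1/4).
T = (1.34×10^14)^(1/4) = 3400 K.

T ≈ 3400 K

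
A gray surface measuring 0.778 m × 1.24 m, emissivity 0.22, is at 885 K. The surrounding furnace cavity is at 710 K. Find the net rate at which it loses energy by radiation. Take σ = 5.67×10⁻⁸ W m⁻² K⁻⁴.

A = 0.778 × 1.24 = 0.965 m².
Q = εσA(T⁴ − T_s⁴). T⁴ − T_s⁴ = (885)⁴ − (710)⁴ = 6.13×10^11 − 2.54×10^11 = 3.59×10^11 K⁴.
Q = 0.22 × 5.67×10⁻⁸ × 0.965 × 3.59×10^11 = 4320 W.

Q ≈ 4320 W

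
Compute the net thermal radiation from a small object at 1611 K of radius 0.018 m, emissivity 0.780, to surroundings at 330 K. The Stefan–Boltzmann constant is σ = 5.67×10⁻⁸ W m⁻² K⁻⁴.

A = 4πr² = 4π × (0.018)² = 4.07×10^-3 m².
Q = εσA(T⁴ − T_s⁴). T⁴ − T_s⁴ = (1611)⁴ − (330)⁴ = 6.74×10^12 − 1.19×10^10 = 6.72×10^12 K⁴.
Q = 0.780 × 5.67×10⁻⁸ × 4.07×10^-3 × 6.72×10^12 = 1210 W.

Q ≈ 1210 W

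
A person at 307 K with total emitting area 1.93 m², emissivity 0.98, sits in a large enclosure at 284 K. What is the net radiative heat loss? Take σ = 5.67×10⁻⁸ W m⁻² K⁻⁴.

Q ≈ 255 W

Q = εσA(T⁴ − T_s⁴). T⁴ − T_s⁴ = (307)⁴ − (284)⁴ = 8.88×10^9 − 6.51×10^9 = 2.38×10^9 K⁴.
Q = 0.98 × 5.67×10⁻⁸ × 1.93 × 2.38×10^9 = 255 W.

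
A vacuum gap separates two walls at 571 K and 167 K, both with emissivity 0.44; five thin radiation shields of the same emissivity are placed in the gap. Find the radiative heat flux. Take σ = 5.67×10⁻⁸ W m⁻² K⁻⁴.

q ≈ 281 W/m²

Each of the 6 gaps contributes resistance (2/ε − 1) = 2/0.44 − 1 = 3.545; total = 21.27.
q = σ(T₁⁴ − T₂⁴) / 21.27 = 5.67×10⁻⁸ × 1.06×10^11 / 21.27 = 281 W/m².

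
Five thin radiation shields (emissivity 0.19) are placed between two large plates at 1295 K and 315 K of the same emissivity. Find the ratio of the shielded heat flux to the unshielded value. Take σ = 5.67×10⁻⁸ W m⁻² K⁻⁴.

ratio ≈ 0.167

With N identical shields there are N+1 = 6 gaps in series, each with the same radiative resistance, so the flux falls to 1/(N+1) of its unshielded value.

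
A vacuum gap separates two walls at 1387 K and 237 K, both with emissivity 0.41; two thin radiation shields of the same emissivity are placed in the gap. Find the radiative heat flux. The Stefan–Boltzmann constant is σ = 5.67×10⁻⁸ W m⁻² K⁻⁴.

q ≈ 18000 W/m²

Each of the 3 gaps contributes resistance (2/ε − 1) = 2/0.41 − 1 = 3.878; total = 11.63.
q = σ(T₁⁴ − T₂⁴) / 11.63 = 5.67×10⁻⁸ × 3.70×10^12 / 11.63 = 18000 W/m².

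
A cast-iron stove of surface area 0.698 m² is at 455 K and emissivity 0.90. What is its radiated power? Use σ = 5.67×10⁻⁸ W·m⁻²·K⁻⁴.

P ≈ 1530 W

Stefan–Boltzmann: P = εσAT⁴ = 0.90 × 5.67×10⁻⁸ × 0.698 × (455)⁴ = 0.90 × 5.67×10⁻⁸ × 0.698 × 4.29×10^10.
P = 1530 W.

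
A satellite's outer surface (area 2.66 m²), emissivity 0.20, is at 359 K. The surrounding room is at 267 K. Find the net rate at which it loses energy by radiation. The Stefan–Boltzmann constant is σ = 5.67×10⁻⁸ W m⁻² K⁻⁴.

Q ≈ 348 W

Q = εσA(T⁴ − T_s⁴). T⁴ − T_s⁴ = (359)⁴ − (267)⁴ = 1.66×10^10 − 5.08×10^9 = 1.15×10^10 K⁴.
Q = 0.20 × 5.67×10⁻⁸ × 2.66 × 1.15×10^10 = 348 W.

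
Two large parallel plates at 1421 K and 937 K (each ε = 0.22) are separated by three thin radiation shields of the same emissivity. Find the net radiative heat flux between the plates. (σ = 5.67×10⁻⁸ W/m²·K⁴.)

Each of the 4 gaps contributes resistance (2/ε − 1) = 2/0.22 − 1 = 8.091; total = 32.36.
q = σ(T₁⁴ − T₂⁴) / 32.36 = 5.67×10⁻⁸ × 3.31×10^12 / 32.36 = 5790 W/m².

q ≈ 5790 W/m²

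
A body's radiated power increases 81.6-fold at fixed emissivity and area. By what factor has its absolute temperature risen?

P ∝ T⁴ ⇒ T ∝ P^(1/4), so T scales by (81.6)^(1/4) = 3.01.

factor ≈ 3.01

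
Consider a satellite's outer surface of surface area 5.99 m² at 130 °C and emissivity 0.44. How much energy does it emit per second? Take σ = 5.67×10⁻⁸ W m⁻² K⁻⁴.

130 °C = 403 K.
Stefan–Boltzmann: P = εσAT⁴ = 0.44 × 5.67×10⁻⁸ × 5.99 × (403)⁴ = 0.44 × 5.67×10⁻⁸ × 5.99 × 2.64×10^10.
P = 3940 W.

P ≈ 3940 W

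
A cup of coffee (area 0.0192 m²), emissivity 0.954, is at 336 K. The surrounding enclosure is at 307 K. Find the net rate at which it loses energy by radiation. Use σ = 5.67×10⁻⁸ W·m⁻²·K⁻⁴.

Q = εσA(T⁴ − T_s⁴). T⁴ − T_s⁴ = (336)⁴ − (307)⁴ = 1.27×10^10 − 8.88×10^9 = 3.86×10^9 K⁴.
Q = 0.954 × 5.67×10⁻⁸ × 0.0192 × 3.86×10^9 = 4.01 W.

Q ≈ 4.01 W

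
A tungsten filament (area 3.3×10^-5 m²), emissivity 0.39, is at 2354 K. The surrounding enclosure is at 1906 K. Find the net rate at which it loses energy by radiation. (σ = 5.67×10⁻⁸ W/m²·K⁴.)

Q ≈ 12.8 W

Q = εσA(T⁴ − T_s⁴). T⁴ − T_s⁴ = (2354)⁴ − (1906)⁴ = 3.07×10^13 − 1.32×10^13 = 1.75×10^13 K⁴.
Q = 0.39 × 5.67×10⁻⁸ × 3.30×10^-5 × 1.75×10^13 = 12.8 W.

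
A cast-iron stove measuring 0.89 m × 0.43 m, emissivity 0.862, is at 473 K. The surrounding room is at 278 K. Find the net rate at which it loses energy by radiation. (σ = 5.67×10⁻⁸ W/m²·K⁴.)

Q ≈ 825 W

A = 0.89 × 0.43 = 0.383 m².
Q = εσA(T⁴ − T_s⁴). T⁴ − T_s⁴ = (473)⁴ − (278)⁴ = 5.01×10^10 − 5.97×10^9 = 4.41×10^10 K⁴.
Q = 0.862 × 5.67×10⁻⁸ × 0.383 × 4.41×10^10 = 825 W.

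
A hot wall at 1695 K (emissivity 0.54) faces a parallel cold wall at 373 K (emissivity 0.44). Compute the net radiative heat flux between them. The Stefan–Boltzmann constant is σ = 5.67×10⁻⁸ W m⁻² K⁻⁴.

For two large parallel gray plates, q = σ(T₁⁴ − T₂⁴) / (1/ε₁ + 1/ε₂ − 1).
1/ε₁ + 1/ε₂ − 1 = 1/0.54 + 1/0.44 − 1 = 3.125.
T₁⁴ − T₂⁴ = 8.25×10^12 − 1.94×10^10 = 8.23×10^12 K⁴.
q = 5.67×10⁻⁸ × 8.23×10^12 / 3.125 = 1.49×10^5 W/m².

q ≈ 1.49×10^5 W/m²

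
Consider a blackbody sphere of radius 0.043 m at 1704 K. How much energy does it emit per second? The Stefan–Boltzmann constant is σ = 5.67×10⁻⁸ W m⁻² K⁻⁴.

P ≈ 11100 W

A = 4πr² = 4π × (0.043)² = 0.0232 m².
P = σAT⁴ = 5.67×10⁻⁸ × 0.0232 × (1704)⁴ = 5.67×10⁻⁸ × 0.0232 × 8.43×10^12.
P = 11100 W.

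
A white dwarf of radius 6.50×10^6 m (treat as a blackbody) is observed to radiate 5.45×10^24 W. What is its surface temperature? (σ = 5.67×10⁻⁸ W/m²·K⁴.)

T ≈ 20600 K

A = 4πr² = 4π × (6.50×10^6)² = 5.31×10^14 m².
From P = σAT⁴, T = (P / σA)^(1/4) = (5.45×10^24 / (5.67×10⁻⁸ × 5.31×10^14))^(1/4).
T = (1.81×10^17)^(1/4) = 20600 K.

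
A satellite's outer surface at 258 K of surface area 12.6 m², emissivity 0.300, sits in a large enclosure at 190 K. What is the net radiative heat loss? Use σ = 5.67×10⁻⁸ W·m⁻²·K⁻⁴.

Q ≈ 670 W

Q = εσA(T⁴ − T_s⁴). T⁴ − T_s⁴ = (258)⁴ − (190)⁴ = 4.43×10^9 − 1.30×10^9 = 3.13×10^9 K⁴.
Q = 0.300 × 5.67×10⁻⁸ × 12.6 × 3.13×10^9 = 670 W.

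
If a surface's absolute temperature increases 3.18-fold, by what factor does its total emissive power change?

factor ≈ 102

P ∝ T⁴, so the power scales as (3.18)⁴ = 102.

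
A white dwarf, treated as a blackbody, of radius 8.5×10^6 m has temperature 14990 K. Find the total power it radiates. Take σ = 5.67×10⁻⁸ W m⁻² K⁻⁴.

A = 4πr² = 4π × (8.5×10^6)² = 9.08×10^14 m².
P = σAT⁴ = 5.67×10⁻⁸ × 9.08×10^14 × (14990)⁴ = 5.67×10⁻⁸ × 9.08×10^14 × 5.05×10^16.
P = 2.60×10^24 W.

P ≈ 2.60×10^24 W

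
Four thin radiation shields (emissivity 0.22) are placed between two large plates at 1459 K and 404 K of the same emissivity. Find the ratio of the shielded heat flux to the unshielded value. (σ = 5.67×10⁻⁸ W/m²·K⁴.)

With N identical shields there are N+1 = 5 gaps in series, each with the same radiative resistance, so the flux falls to 1/(N+1) of its unshielded value.

ratio ≈ 0.200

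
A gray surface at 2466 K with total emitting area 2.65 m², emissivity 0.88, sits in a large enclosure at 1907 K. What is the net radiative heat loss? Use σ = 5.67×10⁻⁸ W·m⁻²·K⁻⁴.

Q ≈ 3.14×10^6 W

Q = εσA(T⁴ − T_s⁴). T⁴ − T_s⁴ = (2466)⁴ − (1907)⁴ = 3.70×10^13 − 1.32×10^13 = 2.38×10^13 K⁴.
Q = 0.88 × 5.67×10⁻⁸ × 2.65 × 2.38×10^13 = 3.14×10^6 W.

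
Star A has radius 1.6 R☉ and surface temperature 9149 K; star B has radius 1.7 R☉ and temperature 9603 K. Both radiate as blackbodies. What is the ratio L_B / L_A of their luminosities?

L_B/L_A ≈ 1.37

L = 4πR²σT⁴ ∝ R²T⁴, so L_B/L_A = (1.7/1.6)² × (9603/9149)⁴ = 1.13 × 1.21 = 1.37.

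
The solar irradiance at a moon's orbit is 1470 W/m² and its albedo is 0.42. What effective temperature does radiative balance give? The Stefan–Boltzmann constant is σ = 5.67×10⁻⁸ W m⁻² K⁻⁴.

Power absorbed = (1−a)S·πR²; power emitted = 4πR²σT⁴. Equating and cancelling πR²:
T = ((1−a)S / 4σ)^(1/4) = (853 / (4 × 5.67×10⁻⁸))^(1/4) = (3.76×10^9)^(1/4).
T = 248 K.

T ≈ 248 K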